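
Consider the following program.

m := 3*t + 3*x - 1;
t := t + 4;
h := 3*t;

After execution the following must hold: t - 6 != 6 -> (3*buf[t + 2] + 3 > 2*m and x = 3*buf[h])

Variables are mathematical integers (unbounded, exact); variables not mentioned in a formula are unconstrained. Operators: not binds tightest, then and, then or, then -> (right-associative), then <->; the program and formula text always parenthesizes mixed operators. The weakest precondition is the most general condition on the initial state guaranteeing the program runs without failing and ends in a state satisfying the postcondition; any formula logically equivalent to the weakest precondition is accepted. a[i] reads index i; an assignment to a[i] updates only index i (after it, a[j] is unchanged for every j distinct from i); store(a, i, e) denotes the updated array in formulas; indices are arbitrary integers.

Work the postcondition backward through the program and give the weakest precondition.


Working backward. After the program, the postcondition t - 6 != 6 -> (3*buf[t + 2] + 3 > 2*m and x = 3*buf[h]) must hold; in canonical form it is t != 12 -> (3*buf[t + 2] > 2*m - 3 and x = 3*buf[h]).
Before h := 3*t: t != 12 -> (3*buf[t + 2] > 2*m - 3 and x = 3*buf[3*t])
Before t := t + 4: t != 8 -> (3*buf[t + 6] > 2*m - 3 and x = 3*buf[3*t + 12])
Before m := 3*t + 3*x - 1: t != 8 -> (3*buf[t + 6] > 6*t + 6*x - 5 and x = 3*buf[3*t + 12])
Answer: WP = t != 8 -> (3*buf[t + 6] > 6*t + 6*x - 5 and x = 3*buf[3*t + 12])


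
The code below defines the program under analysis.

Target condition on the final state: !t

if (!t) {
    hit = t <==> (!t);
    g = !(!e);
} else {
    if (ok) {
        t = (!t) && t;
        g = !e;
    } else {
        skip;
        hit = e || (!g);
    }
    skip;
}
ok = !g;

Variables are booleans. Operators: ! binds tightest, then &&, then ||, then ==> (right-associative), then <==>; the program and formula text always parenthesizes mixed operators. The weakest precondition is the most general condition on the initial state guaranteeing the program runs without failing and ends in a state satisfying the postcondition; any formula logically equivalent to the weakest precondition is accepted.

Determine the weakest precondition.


Working backward. After the program, !t must hold.
Before ok := !g: !t
Then branch requires !t; else branch requires (!ok) ==> (!t).
Before the if: t ==> ((!ok) ==> (!t))
Answer: WP = t ==> ((!ok) ==> (!t))


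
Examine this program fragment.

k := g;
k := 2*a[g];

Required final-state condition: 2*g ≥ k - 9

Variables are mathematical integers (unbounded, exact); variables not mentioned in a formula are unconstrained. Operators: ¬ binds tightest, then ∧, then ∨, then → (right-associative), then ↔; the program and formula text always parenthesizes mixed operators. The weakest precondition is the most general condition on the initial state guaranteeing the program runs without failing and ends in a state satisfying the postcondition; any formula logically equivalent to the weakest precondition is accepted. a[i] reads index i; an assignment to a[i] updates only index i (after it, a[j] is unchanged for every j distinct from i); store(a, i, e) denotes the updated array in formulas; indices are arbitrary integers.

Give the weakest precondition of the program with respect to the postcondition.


Working backward. After the program, 2*g ≥ k - 9 must hold.
Before k := 2*a[g]: 2*g ≥ 2*a[g] - 9
Before k := g: 2*g ≥ 2*a[g] - 9
Answer: WP = 2*g ≥ 2*a[g] - 9


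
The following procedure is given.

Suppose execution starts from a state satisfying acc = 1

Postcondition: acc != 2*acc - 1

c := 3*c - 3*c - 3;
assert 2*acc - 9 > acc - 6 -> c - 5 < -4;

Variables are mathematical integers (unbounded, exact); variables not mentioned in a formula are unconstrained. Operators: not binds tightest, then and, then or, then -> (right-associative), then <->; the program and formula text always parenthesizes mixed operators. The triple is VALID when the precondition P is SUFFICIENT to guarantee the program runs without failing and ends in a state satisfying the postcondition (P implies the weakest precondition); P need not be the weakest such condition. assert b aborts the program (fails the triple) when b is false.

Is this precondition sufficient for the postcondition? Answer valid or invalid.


Working backward. After the program, the postcondition acc != 2*acc - 1 must hold; in canonical form it is acc != 1.
Before assert 2*acc - 9 > acc - 6 -> c - 5 < -4: (acc > 3 -> c < 1) and acc != 1
Before c := 3*c - 3*c - 3: acc != 1
The weakest precondition is acc != 1.
Check whether acc = 1 implies it.
Countermodel: at the initial state acc = 1, the precondition holds but the weakest precondition fails.
Answer: invalid


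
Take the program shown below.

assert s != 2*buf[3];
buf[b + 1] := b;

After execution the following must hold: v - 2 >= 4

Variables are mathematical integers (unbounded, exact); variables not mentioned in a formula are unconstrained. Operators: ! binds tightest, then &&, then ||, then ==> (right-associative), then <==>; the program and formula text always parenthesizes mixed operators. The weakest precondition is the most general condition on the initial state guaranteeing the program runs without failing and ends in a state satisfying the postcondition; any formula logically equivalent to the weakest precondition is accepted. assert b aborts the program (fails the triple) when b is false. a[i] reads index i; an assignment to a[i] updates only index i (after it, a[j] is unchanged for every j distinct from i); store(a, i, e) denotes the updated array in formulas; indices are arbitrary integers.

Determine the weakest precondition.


Working backward. After the program, the postcondition v - 2 >= 4 must hold; in canonical form it is v >= 6.
Before buf[b + 1] := b: v >= 6
Before assert s != 2*buf[3]: s != 2*buf[3] && v >= 6
Answer: WP = s != 2*buf[3] && v >= 6


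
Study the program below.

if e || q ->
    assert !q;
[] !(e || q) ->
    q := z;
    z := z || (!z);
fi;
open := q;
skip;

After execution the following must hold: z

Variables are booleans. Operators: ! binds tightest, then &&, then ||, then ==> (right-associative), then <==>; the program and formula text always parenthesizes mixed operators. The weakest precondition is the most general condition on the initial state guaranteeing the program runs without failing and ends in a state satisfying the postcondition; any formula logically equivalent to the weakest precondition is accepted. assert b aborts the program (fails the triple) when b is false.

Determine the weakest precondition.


Working backward. After the program, z must hold.
Before skip: z
Before open := q: z
Then branch requires (!q) && z; else branch requires true.
Before the if: (e || q) ==> ((!q) && z)
Answer: WP = (e || q) ==> ((!q) && z)


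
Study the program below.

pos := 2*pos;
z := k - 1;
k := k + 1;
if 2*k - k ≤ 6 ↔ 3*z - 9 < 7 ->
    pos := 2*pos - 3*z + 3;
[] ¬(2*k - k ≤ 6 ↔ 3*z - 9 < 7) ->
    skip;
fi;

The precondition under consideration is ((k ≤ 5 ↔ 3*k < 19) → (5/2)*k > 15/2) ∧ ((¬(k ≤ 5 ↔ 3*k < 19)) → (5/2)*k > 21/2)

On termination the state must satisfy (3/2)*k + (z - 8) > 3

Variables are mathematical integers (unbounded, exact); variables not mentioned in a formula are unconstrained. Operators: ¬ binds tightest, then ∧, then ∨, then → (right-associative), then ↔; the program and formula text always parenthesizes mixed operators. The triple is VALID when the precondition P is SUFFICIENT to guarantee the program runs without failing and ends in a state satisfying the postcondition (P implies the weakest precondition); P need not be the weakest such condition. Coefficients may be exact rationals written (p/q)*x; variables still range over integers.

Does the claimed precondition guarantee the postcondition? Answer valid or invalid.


Working backward. After the program, the postcondition (3/2)*k + (z - 8) > 3 must hold; in canonical form it is (3/2)*k + z > 11.
Then branch requires (3/2)*k + z > 11; else branch requires (3/2)*k + z > 11.
Before the if: ((k ≤ 6 ↔ 3*z < 16) → (3/2)*k + z > 11) ∧ ((¬(k ≤ 6 ↔ 3*z < 16)) → (3/2)*k + z > 11)
Before k := k + 1: ((k ≤ 5 ↔ 3*z < 16) → (3/2)*k + z > 19/2) ∧ ((¬(k ≤ 5 ↔ 3*z < 16)) → (3/2)*k + z > 19/2)
Before z := k - 1: ((k ≤ 5 ↔ 3*k < 19) → (5/2)*k > 21/2) ∧ ((¬(k ≤ 5 ↔ 3*k < 19)) → (5/2)*k > 21/2)
Before pos := 2*pos: ((k ≤ 5 ↔ 3*k < 19) → (5/2)*k > 21/2) ∧ ((¬(k ≤ 5 ↔ 3*k < 19)) → (5/2)*k > 21/2)
The weakest precondition is ((k ≤ 5 ↔ 3*k < 19) → (5/2)*k > 21/2) ∧ ((¬(k ≤ 5 ↔ 3*k < 19)) → (5/2)*k > 21/2).
Check whether ((k ≤ 5 ↔ 3*k < 19) → (5/2)*k > 15/2) ∧ ((¬(k ≤ 5 ↔ 3*k < 19)) → (5/2)*k > 21/2) implies it.
Countermodel: at the initial state k = 4, the precondition holds but the weakest precondition fails.
Answer: invalid


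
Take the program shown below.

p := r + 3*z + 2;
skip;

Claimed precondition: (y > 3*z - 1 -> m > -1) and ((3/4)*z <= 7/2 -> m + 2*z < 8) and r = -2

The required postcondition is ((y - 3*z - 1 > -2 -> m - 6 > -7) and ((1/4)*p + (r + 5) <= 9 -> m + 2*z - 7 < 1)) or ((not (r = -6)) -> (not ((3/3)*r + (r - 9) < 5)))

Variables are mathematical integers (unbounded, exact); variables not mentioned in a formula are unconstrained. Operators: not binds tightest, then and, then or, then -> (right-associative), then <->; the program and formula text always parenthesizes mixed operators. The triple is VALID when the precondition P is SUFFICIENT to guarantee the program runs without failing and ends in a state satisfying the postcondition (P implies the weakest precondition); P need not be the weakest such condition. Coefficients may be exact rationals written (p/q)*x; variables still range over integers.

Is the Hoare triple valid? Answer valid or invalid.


Working backward. After the program, the postcondition ((y - 3*z - 1 > -2 -> m - 6 > -7) and ((1/4)*p + (r + 5) <= 9 -> m + 2*z - 7 < 1)) or ((not (r = -6)) -> (not ((3/3)*r + (r - 9) < 5))) must hold; in canonical form it is ((y > 3*z - 1 -> m > -1) and ((1/4)*p + r <= 4 -> m + 2*z < 8)) or ((not (r = -6)) -> (not (2*r < 14))).
Before skip: ((y > 3*z - 1 -> m > -1) and ((1/4)*p + r <= 4 -> m + 2*z < 8)) or ((not (r = -6)) -> (not (2*r < 14)))
Before p := r + 3*z + 2: ((y > 3*z - 1 -> m > -1) and ((5/4)*r + (3/4)*z <= 7/2 -> m + 2*z < 8)) or ((not (r = -6)) -> (not (2*r < 14)))
The weakest precondition is ((y > 3*z - 1 -> m > -1) and ((5/4)*r + (3/4)*z <= 7/2 -> m + 2*z < 8)) or ((not (r = -6)) -> (not (2*r < 14))).
Check whether (y > 3*z - 1 -> m > -1) and ((3/4)*z <= 7/2 -> m + 2*z < 8) and r = -2 implies it.
Countermodel: at the initial state m = 0, r = -2, y = 15, z = 5, the precondition holds but the weakest precondition fails.
Answer: invalid


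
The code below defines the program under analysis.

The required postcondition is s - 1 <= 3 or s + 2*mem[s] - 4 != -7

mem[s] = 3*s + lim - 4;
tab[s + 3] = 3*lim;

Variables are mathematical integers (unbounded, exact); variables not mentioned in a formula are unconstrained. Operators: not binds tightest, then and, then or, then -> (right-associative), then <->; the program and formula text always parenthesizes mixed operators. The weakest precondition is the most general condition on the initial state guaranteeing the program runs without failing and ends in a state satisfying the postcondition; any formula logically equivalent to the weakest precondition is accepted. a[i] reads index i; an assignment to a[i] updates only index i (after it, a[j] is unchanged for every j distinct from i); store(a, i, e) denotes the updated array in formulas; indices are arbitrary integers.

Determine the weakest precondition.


Working backward. After the program, the postcondition s - 1 <= 3 or s + 2*mem[s] - 4 != -7 must hold; in canonical form it is s <= 4 or 2*mem[s] + s != -3.
Before tab[s + 3] := 3*lim: s <= 4 or 2*mem[s] + s != -3
Before mem[s] := 3*s + lim - 4: s <= 4 or 2*store(mem, s, lim + 3*s - 4)[s] + s != -3
Answer: WP = s <= 4 or 2*store(mem, s, lim + 3*s - 4)[s] + s != -3


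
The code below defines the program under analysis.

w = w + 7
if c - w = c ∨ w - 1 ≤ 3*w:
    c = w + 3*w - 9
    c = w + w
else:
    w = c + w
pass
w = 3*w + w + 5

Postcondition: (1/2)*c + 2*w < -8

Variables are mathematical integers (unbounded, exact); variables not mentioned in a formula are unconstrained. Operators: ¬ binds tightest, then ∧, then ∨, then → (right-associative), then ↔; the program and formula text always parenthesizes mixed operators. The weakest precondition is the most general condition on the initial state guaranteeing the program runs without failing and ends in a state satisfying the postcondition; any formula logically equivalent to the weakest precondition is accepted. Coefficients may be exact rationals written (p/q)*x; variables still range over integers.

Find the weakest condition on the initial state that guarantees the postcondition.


Working backward. After the program, (1/2)*c + 2*w < -8 must hold.
Before w := 3*w + w + 5: (1/2)*c + 8*w < -18
Before skip: (1/2)*c + 8*w < -18
Then branch requires 9*w < -18; else branch requires (17/2)*c + 8*w < -18.
Before the if: ((w = 0 ∨ 2*w ≥ -1) → 9*w < -18) ∧ ((¬(w = 0 ∨ 2*w ≥ -1)) → (17/2)*c + 8*w < -18)
Before w := w + 7: ((w = -7 ∨ 2*w ≥ -15) → 9*w < -81) ∧ ((¬(w = -7 ∨ 2*w ≥ -15)) → (17/2)*c + 8*w < -74)
Answer: WP = ((w = -7 ∨ 2*w ≥ -15) → 9*w < -81) ∧ ((¬(w = -7 ∨ 2*w ≥ -15)) → (17/2)*c + 8*w < -74)


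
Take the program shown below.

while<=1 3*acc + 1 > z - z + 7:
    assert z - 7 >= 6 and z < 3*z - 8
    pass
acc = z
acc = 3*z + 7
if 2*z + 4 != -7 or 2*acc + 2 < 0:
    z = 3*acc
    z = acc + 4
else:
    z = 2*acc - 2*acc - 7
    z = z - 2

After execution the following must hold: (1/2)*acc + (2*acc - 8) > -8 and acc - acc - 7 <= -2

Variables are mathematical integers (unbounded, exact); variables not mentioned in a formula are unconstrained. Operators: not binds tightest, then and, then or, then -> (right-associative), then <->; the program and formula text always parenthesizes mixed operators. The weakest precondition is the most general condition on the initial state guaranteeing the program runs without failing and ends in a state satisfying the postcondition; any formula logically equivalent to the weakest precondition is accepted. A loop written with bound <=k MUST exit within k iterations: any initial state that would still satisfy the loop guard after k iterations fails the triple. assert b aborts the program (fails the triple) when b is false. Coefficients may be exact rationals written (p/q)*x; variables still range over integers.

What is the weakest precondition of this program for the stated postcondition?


Working backward. After the program, the postcondition (1/2)*acc + (2*acc - 8) > -8 and acc - acc - 7 <= -2 must hold; in canonical form it is (5/2)*acc > 0.
Then branch requires (5/2)*acc > 0; else branch requires (5/2)*acc > 0.
Before the if: ((2*z != -11 or 2*acc < -2) -> (5/2)*acc > 0) and ((not (2*z != -11 or 2*acc < -2)) -> (5/2)*acc > 0)
Before acc := 3*z + 7: ((2*z != -11 or 6*z < -16) -> (15/2)*z > -35/2) and ((not (2*z != -11 or 6*z < -16)) -> (15/2)*z > -35/2)
Before acc := z: ((2*z != -11 or 6*z < -16) -> (15/2)*z > -35/2) and ((not (2*z != -11 or 6*z < -16)) -> (15/2)*z > -35/2)
Before the loop (bound <=1), unroll the exhaustion recursion (WP_0 = exit-now case; WP_j = one more guarded iteration, up to j = 1):
  WP_0: (not (3*acc > 6)) and ((2*z != -11 or 6*z < -16) -> (15/2)*z > -35/2) and ((not (2*z != -11 or 6*z < -16)) -> (15/2)*z > -35/2)
  WP_1: (3*acc > 6 -> (z >= 13 and 2*z > 8 and (not (3*acc > 6)) and ((2*z != -11 or 6*z < -16) -> (15/2)*z > -35/2) and ((not (2*z != -11 or 6*z < -16)) -> (15/2)*z > -35/2))) and ((not (3*acc > 6)) -> (((2*z != -11 or 6*z < -16) -> (15/2)*z > -35/2) and ((not (2*z != -11 or 6*z < -16)) -> (15/2)*z > -35/2)))
So before the loop: (3*acc > 6 -> (z >= 13 and 2*z > 8 and (not (3*acc > 6)) and ((2*z != -11 or 6*z < -16) -> (15/2)*z > -35/2) and ((not (2*z != -11 or 6*z < -16)) -> (15/2)*z > -35/2))) and ((not (3*acc > 6)) -> (((2*z != -11 or 6*z < -16) -> (15/2)*z > -35/2) and ((not (2*z != -11 or 6*z < -16)) -> (15/2)*z > -35/2)))
Answer: WP = (3*acc > 6 -> (z >= 13 and 2*z > 8 and (not (3*acc > 6)) and ((2*z != -11 or 6*z < -16) -> (15/2)*z > -35/2) and ((not (2*z != -11 or 6*z < -16)) -> (15/2)*z > -35/2))) and ((not (3*acc > 6)) -> (((2*z != -11 or 6*z < -16) -> (15/2)*z > -35/2) and ((not (2*z != -11 or 6*z < -16)) -> (15/2)*z > -35/2)))


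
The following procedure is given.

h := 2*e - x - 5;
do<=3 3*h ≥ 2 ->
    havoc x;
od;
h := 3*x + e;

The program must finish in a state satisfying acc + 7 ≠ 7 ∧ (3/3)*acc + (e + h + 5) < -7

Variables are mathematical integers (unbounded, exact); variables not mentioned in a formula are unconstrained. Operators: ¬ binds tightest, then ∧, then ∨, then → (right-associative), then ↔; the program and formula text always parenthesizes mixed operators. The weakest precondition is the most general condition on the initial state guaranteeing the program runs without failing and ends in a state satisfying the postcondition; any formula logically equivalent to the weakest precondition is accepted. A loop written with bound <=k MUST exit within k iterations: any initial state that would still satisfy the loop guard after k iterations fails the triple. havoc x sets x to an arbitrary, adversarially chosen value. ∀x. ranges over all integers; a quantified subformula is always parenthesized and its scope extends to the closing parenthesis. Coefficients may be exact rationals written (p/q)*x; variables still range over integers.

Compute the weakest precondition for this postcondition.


Working backward. After the program, the postcondition acc + 7 ≠ 7 ∧ (3/3)*acc + (e + h + 5) < -7 must hold; in canonical form it is acc ≠ 0 ∧ acc + e + h < -12.
Before h := 3*x + e: acc ≠ 0 ∧ acc + 2*e + 3*x < -12
Before the loop (bound <=3), unroll the exhaustion recursion (WP_0 = exit-now case; WP_j = one more guarded iteration, up to j = 3):
  WP_0: (¬(3*h ≥ 2)) ∧ acc ≠ 0 ∧ acc + 2*e + 3*x < -12
  WP_1: (3*h ≥ 2 → (∀x_1. ((¬(3*h ≥ 2)) ∧ acc ≠ 0 ∧ acc + 2*e + 3*x_1 < -12))) ∧ ((¬(3*h ≥ 2)) → (acc ≠ 0 ∧ acc + 2*e + 3*x < -12))
  WP_2: (3*h ≥ 2 → (∀x_2. ((3*h ≥ 2 → (∀x_1. ((¬(3*h ≥ 2)) ∧ acc ≠ 0 ∧ acc + 2*e + 3*x_1 < -12))) ∧ ((¬(3*h ≥ 2)) → (acc ≠ 0 ∧ acc + 2*e + 3*x_2 < -12))))) ∧ ((¬(3*h ≥ 2)) → (acc ≠ 0 ∧ acc + 2*e + 3*x < -12))
  WP_3: (3*h ≥ 2 → (∀x_3. ((3*h ≥ 2 → (∀x_2. ((3*h ≥ 2 → (∀x_1. ((¬(3*h ≥ 2)) ∧ acc ≠ 0 ∧ acc + 2*e + 3*x_1 < -12))) ∧ ((¬(3*h ≥ 2)) → (acc ≠ 0 ∧ acc + 2*e + 3*x_2 < -12))))) ∧ ((¬(3*h ≥ 2)) → (acc ≠ 0 ∧ acc + 2*e + 3*x_3 < -12))))) ∧ ((¬(3*h ≥ 2)) → (acc ≠ 0 ∧ acc + 2*e + 3*x < -12))
So before the loop: (3*h ≥ 2 → (∀x_3. ((3*h ≥ 2 → (∀x_2. ((3*h ≥ 2 → (∀x_1. ((¬(3*h ≥ 2)) ∧ acc ≠ 0 ∧ acc + 2*e + 3*x_1 < -12))) ∧ ((¬(3*h ≥ 2)) → (acc ≠ 0 ∧ acc + 2*e + 3*x_2 < -12))))) ∧ ((¬(3*h ≥ 2)) → (acc ≠ 0 ∧ acc + 2*e + 3*x_3 < -12))))) ∧ ((¬(3*h ≥ 2)) → (acc ≠ 0 ∧ acc + 2*e + 3*x < -12))
Before h := 2*e - x - 5: (6*e ≥ 3*x + 17 → (∀x_3. ((6*e ≥ 3*x + 17 → (∀x_2. ((6*e ≥ 3*x + 17 → (∀x_1. ((¬(6*e ≥ 3*x + 17)) ∧ acc ≠ 0 ∧ acc + 2*e + 3*x_1 < -12))) ∧ ((¬(6*e ≥ 3*x + 17)) → (acc ≠ 0 ∧ acc + 2*e + 3*x_2 < -12))))) ∧ ((¬(6*e ≥ 3*x + 17)) → (acc ≠ 0 ∧ acc + 2*e + 3*x_3 < -12))))) ∧ ((¬(6*e ≥ 3*x + 17)) → (acc ≠ 0 ∧ acc + 2*e + 3*x < -12))
Answer: WP = (6*e ≥ 3*x + 17 → (∀x_3. ((6*e ≥ 3*x + 17 → (∀x_2. ((6*e ≥ 3*x + 17 → (∀x_1. ((¬(6*e ≥ 3*x + 17)) ∧ acc ≠ 0 ∧ acc + 2*e + 3*x_1 < -12))) ∧ ((¬(6*e ≥ 3*x + 17)) → (acc ≠ 0 ∧ acc + 2*e + 3*x_2 < -12))))) ∧ ((¬(6*e ≥ 3*x + 17)) → (acc ≠ 0 ∧ acc + 2*e + 3*x_3 < -12))))) ∧ ((¬(6*e ≥ 3*x + 17)) → (acc ≠ 0 ∧ acc + 2*e + 3*x < -12))


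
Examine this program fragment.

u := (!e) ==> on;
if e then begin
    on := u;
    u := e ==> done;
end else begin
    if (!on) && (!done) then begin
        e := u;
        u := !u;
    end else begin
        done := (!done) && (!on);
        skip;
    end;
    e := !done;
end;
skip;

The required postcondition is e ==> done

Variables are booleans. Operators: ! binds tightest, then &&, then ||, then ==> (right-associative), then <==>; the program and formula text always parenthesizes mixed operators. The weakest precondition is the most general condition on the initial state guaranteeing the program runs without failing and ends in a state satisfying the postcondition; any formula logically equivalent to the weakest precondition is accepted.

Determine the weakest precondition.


Working backward. After the program, e ==> done must hold.
Before skip: e ==> done
Then branch requires e ==> done; else branch requires (((!on) && (!done)) ==> ((!done) ==> done)) && ((!((!on) && (!done))) ==> ((!((!done) && (!on))) ==> ((!done) && (!on)))).
Before the if: (e ==> (e ==> done)) && ((!e) ==> ((((!on) && (!done)) ==> ((!done) ==> done)) && ((!((!on) && (!done))) ==> ((!((!done) && (!on))) ==> ((!done) && (!on))))))
Before u := (!e) ==> on: (e ==> (e ==> done)) && ((!e) ==> ((((!on) && (!done)) ==> ((!done) ==> done)) && ((!((!on) && (!done))) ==> ((!((!done) && (!on))) ==> ((!done) && (!on))))))
Answer: WP = (e ==> (e ==> done)) && ((!e) ==> ((((!on) && (!done)) ==> ((!done) ==> done)) && ((!((!on) && (!done))) ==> ((!((!done) && (!on))) ==> ((!done) && (!on))))))


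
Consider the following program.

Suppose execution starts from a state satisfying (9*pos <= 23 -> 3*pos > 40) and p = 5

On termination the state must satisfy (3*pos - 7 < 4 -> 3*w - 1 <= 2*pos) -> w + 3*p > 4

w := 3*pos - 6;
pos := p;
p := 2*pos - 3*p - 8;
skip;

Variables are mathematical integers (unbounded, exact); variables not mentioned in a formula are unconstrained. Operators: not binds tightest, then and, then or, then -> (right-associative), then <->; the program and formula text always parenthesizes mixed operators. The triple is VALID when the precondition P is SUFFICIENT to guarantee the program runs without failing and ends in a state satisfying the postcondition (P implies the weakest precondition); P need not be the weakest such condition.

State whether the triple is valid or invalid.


Working backward. After the program, the postcondition (3*pos - 7 < 4 -> 3*w - 1 <= 2*pos) -> w + 3*p > 4 must hold; in canonical form it is (3*pos < 11 -> 3*w <= 2*pos + 1) -> 3*p + w > 4.
Before skip: (3*pos < 11 -> 3*w <= 2*pos + 1) -> 3*p + w > 4
Before p := 2*pos - 3*p - 8: (3*pos < 11 -> 3*w <= 2*pos + 1) -> 6*pos + w > 9*p + 28
Before pos := p: (3*p < 11 -> 3*w <= 2*p + 1) -> w > 3*p + 28
Before w := 3*pos - 6: (3*p < 11 -> 9*pos <= 2*p + 19) -> 3*pos > 3*p + 34
The weakest precondition is (3*p < 11 -> 9*pos <= 2*p + 19) -> 3*pos > 3*p + 34.
Check whether (9*pos <= 23 -> 3*pos > 40) and p = 5 implies it.
Countermodel: at the initial state p = 5, pos = 14, the precondition holds but the weakest precondition fails.
Answer: invalid


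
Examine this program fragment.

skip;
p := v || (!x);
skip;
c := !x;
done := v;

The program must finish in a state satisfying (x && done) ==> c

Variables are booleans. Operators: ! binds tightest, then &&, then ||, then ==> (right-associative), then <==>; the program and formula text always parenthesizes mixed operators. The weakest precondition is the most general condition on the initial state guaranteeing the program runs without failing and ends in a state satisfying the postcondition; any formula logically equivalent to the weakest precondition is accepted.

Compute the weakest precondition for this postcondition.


Working backward. After the program, (x && done) ==> c must hold.
Before done := v: (x && v) ==> c
Before c := !x: (x && v) ==> (!x)
Before skip: (x && v) ==> (!x)
Before p := v || (!x): (x && v) ==> (!x)
Before skip: (x && v) ==> (!x)
Answer: WP = (x && v) ==> (!x)


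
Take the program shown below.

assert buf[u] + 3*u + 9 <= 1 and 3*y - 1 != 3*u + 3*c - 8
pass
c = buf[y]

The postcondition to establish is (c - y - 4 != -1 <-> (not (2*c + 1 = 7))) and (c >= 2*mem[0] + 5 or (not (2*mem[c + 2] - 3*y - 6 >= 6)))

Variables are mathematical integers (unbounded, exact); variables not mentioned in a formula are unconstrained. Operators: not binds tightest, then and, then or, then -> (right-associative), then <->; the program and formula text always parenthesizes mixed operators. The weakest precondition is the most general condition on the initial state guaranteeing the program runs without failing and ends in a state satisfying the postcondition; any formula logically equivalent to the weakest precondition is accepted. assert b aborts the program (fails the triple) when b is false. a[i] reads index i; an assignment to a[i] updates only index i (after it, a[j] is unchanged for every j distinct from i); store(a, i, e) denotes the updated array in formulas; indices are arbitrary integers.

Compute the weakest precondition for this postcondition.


Working backward. After the program, the postcondition (c - y - 4 != -1 <-> (not (2*c + 1 = 7))) and (c >= 2*mem[0] + 5 or (not (2*mem[c + 2] - 3*y - 6 >= 6))) must hold; in canonical form it is (c != y + 3 <-> (not (2*c = 6))) and (c >= 2*mem[0] + 5 or (not (2*mem[c + 2] >= 3*y + 12))).
Before c := buf[y]: (buf[y] != y + 3 <-> (not (2*buf[y] = 6))) and (buf[y] >= 2*mem[0] + 5 or (not (2*mem[buf[y] + 2] >= 3*y + 12)))
Before skip: (buf[y] != y + 3 <-> (not (2*buf[y] = 6))) and (buf[y] >= 2*mem[0] + 5 or (not (2*mem[buf[y] + 2] >= 3*y + 12)))
Before assert buf[u] + 3*u + 9 <= 1 and 3*y - 1 != 3*u + 3*c - 8: buf[u] + 3*u <= -8 and 3*y != 3*c + 3*u - 7 and (buf[y] != y + 3 <-> (not (2*buf[y] = 6))) and (buf[y] >= 2*mem[0] + 5 or (not (2*mem[buf[y] + 2] >= 3*y + 12)))
Answer: WP = buf[u] + 3*u <= -8 and 3*y != 3*c + 3*u - 7 and (buf[y] != y + 3 <-> (not (2*buf[y] = 6))) and (buf[y] >= 2*mem[0] + 5 or (not (2*mem[buf[y] + 2] >= 3*y + 12)))


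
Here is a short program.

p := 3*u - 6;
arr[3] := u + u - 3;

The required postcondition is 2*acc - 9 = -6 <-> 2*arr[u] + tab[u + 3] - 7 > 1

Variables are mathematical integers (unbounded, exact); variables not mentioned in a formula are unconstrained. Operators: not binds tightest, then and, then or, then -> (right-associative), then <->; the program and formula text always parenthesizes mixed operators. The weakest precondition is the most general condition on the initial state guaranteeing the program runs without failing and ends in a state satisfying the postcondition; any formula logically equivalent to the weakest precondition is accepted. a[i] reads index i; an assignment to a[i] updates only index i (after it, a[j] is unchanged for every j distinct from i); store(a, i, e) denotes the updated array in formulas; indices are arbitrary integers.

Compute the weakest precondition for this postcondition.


Working backward. After the program, the postcondition 2*acc - 9 = -6 <-> 2*arr[u] + tab[u + 3] - 7 > 1 must hold; in canonical form it is 2*acc = 3 <-> 2*arr[u] + tab[u + 3] > 8.
Before arr[3] := u + u - 3: 2*acc = 3 <-> tab[u + 3] + 2*store(arr, 3, 2*u - 3)[u] > 8
Before p := 3*u - 6: 2*acc = 3 <-> tab[u + 3] + 2*store(arr, 3, 2*u - 3)[u] > 8
Answer: WP = 2*acc = 3 <-> tab[u + 3] + 2*store(arr, 3, 2*u - 3)[u] > 8


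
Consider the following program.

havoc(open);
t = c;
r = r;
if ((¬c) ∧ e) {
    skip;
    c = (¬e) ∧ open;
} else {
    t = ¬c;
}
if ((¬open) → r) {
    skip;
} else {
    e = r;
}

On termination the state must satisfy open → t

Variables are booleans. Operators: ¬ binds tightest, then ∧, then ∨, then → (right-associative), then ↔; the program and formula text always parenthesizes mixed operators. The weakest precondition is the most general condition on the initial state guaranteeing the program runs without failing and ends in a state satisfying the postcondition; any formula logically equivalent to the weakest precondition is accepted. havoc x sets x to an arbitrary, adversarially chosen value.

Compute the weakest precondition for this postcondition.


Working backward. After the program, open → t must hold.
Then branch requires open → t; else branch requires open → t.
Before the if: (((¬open) → r) → (open → t)) ∧ ((¬((¬open) → r)) → (open → t))
Then branch requires (((¬open) → r) → (open → t)) ∧ ((¬((¬open) → r)) → (open → t)); else branch requires (((¬open) → r) → (open → (¬c))) ∧ ((¬((¬open) → r)) → (open → (¬c))).
Before the if: (((¬c) ∧ e) → ((((¬open) → r) → (open → t)) ∧ ((¬((¬open) → r)) → (open → t)))) ∧ ((¬((¬c) ∧ e)) → ((((¬open) → r) → (open → (¬c))) ∧ ((¬((¬open) → r)) → (open → (¬c)))))
Before r := r: (((¬c) ∧ e) → ((((¬open) → r) → (open → t)) ∧ ((¬((¬open) → r)) → (open → t)))) ∧ ((¬((¬c) ∧ e)) → ((((¬open) → r) → (open → (¬c))) ∧ ((¬((¬open) → r)) → (open → (¬c)))))
Before t := c: (((¬c) ∧ e) → ((((¬open) → r) → (open → c)) ∧ ((¬((¬open) → r)) → (open → c)))) ∧ ((¬((¬c) ∧ e)) → ((((¬open) → r) → (open → (¬c))) ∧ ((¬((¬open) → r)) → (open → (¬c)))))
Before havoc open: (((¬c) ∧ e) → c) ∧ ((¬((¬c) ∧ e)) → (¬c))
Answer: WP = (((¬c) ∧ e) → c) ∧ ((¬((¬c) ∧ e)) → (¬c))


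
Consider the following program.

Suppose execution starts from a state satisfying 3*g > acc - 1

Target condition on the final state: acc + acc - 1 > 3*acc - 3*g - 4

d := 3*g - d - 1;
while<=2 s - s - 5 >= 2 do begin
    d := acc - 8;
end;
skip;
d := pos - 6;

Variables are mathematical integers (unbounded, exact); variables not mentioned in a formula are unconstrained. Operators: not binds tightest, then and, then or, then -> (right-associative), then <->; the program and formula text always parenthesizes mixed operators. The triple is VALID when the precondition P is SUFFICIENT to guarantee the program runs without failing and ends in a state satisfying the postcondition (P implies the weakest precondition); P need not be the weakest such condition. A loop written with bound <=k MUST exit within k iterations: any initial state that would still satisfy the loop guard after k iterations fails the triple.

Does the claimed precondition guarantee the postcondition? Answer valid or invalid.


Working backward. After the program, the postcondition acc + acc - 1 > 3*acc - 3*g - 4 must hold; in canonical form it is 3*g > acc - 3.
Before d := pos - 6: 3*g > acc - 3
Before skip: 3*g > acc - 3
Before the loop (bound <=2), unroll the exhaustion recursion (WP_0 = exit-now case; WP_j = one more guarded iteration, up to j = 2):
  WP_0: 3*g > acc - 3
  WP_1: 3*g > acc - 3
  WP_2: 3*g > acc - 3
So before the loop: 3*g > acc - 3
Before d := 3*g - d - 1: 3*g > acc - 3
The weakest precondition is 3*g > acc - 3.
Check whether 3*g > acc - 1 implies it.
Every state satisfying the precondition satisfies the weakest precondition: the implication holds.
Answer: valid


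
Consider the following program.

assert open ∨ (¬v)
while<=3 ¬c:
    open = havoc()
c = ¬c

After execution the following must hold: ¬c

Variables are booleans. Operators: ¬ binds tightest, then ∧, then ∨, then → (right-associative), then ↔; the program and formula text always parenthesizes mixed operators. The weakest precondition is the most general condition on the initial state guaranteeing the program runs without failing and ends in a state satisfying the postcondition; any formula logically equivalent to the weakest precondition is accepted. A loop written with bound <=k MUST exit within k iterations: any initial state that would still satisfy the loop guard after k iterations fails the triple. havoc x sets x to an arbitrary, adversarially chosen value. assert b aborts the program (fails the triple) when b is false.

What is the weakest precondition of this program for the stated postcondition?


Working backward. After the program, ¬c must hold.
Before c := ¬c: c
Before the loop (bound <=3), unroll the exhaustion recursion (WP_0 = exit-now case; WP_j = one more guarded iteration, up to j = 3):
  WP_0: c
  WP_1: (¬c) → c
  WP_2: (¬c) → ((¬c) → c)
  WP_3: (¬c) → ((¬c) → ((¬c) → c))
So before the loop: (¬c) → ((¬c) → ((¬c) → c))
Before assert open ∨ (¬v): (open ∨ (¬v)) ∧ ((¬c) → ((¬c) → ((¬c) → c)))
Answer: WP = (open ∨ (¬v)) ∧ ((¬c) → ((¬c) → ((¬c) → c)))


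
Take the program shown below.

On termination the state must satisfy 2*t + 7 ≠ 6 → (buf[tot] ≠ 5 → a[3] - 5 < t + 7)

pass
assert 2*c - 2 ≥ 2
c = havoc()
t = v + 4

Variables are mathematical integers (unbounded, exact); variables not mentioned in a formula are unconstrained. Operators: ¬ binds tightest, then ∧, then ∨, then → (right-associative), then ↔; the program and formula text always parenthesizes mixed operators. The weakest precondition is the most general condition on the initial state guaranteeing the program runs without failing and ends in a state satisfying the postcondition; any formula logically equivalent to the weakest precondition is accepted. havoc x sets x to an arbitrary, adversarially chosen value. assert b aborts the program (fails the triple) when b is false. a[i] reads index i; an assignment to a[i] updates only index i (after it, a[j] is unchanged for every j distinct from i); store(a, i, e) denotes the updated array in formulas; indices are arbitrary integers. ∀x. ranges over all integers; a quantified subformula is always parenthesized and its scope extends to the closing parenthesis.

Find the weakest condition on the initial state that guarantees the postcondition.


Working backward. After the program, the postcondition 2*t + 7 ≠ 6 → (buf[tot] ≠ 5 → a[3] - 5 < t + 7) must hold; in canonical form it is 2*t ≠ -1 → (buf[tot] ≠ 5 → a[3] < t + 12).
Before t := v + 4: 2*v ≠ -9 → (buf[tot] ≠ 5 → a[3] < v + 16)
Before havoc c: 2*v ≠ -9 → (buf[tot] ≠ 5 → a[3] < v + 16)
Before assert 2*c - 2 ≥ 2: 2*c ≥ 4 ∧ (2*v ≠ -9 → (buf[tot] ≠ 5 → a[3] < v + 16))
Before skip: 2*c ≥ 4 ∧ (2*v ≠ -9 → (buf[tot] ≠ 5 → a[3] < v + 16))
Answer: WP = 2*c ≥ 4 ∧ (2*v ≠ -9 → (buf[tot] ≠ 5 → a[3] < v + 16))


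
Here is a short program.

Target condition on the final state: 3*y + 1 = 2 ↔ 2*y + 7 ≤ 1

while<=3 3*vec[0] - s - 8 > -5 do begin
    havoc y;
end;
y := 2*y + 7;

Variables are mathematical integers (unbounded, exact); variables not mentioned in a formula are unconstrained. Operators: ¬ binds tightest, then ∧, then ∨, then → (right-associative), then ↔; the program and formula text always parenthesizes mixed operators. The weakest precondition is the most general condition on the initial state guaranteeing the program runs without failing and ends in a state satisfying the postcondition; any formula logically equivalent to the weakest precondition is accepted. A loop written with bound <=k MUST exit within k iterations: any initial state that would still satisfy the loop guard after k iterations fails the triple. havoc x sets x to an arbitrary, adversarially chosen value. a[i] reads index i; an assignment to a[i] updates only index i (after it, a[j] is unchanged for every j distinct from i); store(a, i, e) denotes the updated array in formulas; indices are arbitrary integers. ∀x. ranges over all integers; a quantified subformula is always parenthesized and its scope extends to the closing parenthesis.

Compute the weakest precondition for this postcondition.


Working backward. After the program, the postcondition 3*y + 1 = 2 ↔ 2*y + 7 ≤ 1 must hold; in canonical form it is 3*y = 1 ↔ 2*y ≤ -6.
Before y := 2*y + 7: 6*y = -20 ↔ 4*y ≤ -20
Before the loop (bound <=3), unroll the exhaustion recursion (WP_0 = exit-now case; WP_j = one more guarded iteration, up to j = 3):
  WP_0: (¬(3*vec[0] > s + 3)) ∧ (6*y = -20 ↔ 4*y ≤ -20)
  WP_1: (3*vec[0] > s + 3 → (∀y_1. ((¬(3*vec[0] > s + 3)) ∧ (6*y_1 = -20 ↔ 4*y_1 ≤ -20)))) ∧ ((¬(3*vec[0] > s + 3)) → (6*y = -20 ↔ 4*y ≤ -20))
  WP_2: (3*vec[0] > s + 3 → (∀y_2. ((3*vec[0] > s + 3 → (∀y_1. ((¬(3*vec[0] > s + 3)) ∧ (6*y_1 = -20 ↔ 4*y_1 ≤ -20)))) ∧ ((¬(3*vec[0] > s + 3)) → (6*y_2 = -20 ↔ 4*y_2 ≤ -20))))) ∧ ((¬(3*vec[0] > s + 3)) → (6*y = -20 ↔ 4*y ≤ -20))
  WP_3: (3*vec[0] > s + 3 → (∀y_3. ((3*vec[0] > s + 3 → (∀y_2. ((3*vec[0] > s + 3 → (∀y_1. ((¬(3*vec[0] > s + 3)) ∧ (6*y_1 = -20 ↔ 4*y_1 ≤ -20)))) ∧ ((¬(3*vec[0] > s + 3)) → (6*y_2 = -20 ↔ 4*y_2 ≤ -20))))) ∧ ((¬(3*vec[0] > s + 3)) → (6*y_3 = -20 ↔ 4*y_3 ≤ -20))))) ∧ ((¬(3*vec[0] > s + 3)) → (6*y = -20 ↔ 4*y ≤ -20))
So before the loop: (3*vec[0] > s + 3 → (∀y_3. ((3*vec[0] > s + 3 → (∀y_2. ((3*vec[0] > s + 3 → (∀y_1. ((¬(3*vec[0] > s + 3)) ∧ (6*y_1 = -20 ↔ 4*y_1 ≤ -20)))) ∧ ((¬(3*vec[0] > s + 3)) → (6*y_2 = -20 ↔ 4*y_2 ≤ -20))))) ∧ ((¬(3*vec[0] > s + 3)) → (6*y_3 = -20 ↔ 4*y_3 ≤ -20))))) ∧ ((¬(3*vec[0] > s + 3)) → (6*y = -20 ↔ 4*y ≤ -20))
Answer: WP = (3*vec[0] > s + 3 → (∀y_3. ((3*vec[0] > s + 3 → (∀y_2. ((3*vec[0] > s + 3 → (∀y_1. ((¬(3*vec[0] > s + 3)) ∧ (6*y_1 = -20 ↔ 4*y_1 ≤ -20)))) ∧ ((¬(3*vec[0] > s + 3)) → (6*y_2 = -20 ↔ 4*y_2 ≤ -20))))) ∧ ((¬(3*vec[0] > s + 3)) → (6*y_3 = -20 ↔ 4*y_3 ≤ -20))))) ∧ ((¬(3*vec[0] > s + 3)) → (6*y = -20 ↔ 4*y ≤ -20))


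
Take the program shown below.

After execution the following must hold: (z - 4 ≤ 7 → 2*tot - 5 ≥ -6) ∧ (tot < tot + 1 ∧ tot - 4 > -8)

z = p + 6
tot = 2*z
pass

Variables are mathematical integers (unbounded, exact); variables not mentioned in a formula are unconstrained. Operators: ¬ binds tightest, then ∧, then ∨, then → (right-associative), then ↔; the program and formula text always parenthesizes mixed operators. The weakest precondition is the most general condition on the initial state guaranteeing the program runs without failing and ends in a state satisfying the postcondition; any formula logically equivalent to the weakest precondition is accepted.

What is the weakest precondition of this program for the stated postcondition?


Working backward. After the program, the postcondition (z - 4 ≤ 7 → 2*tot - 5 ≥ -6) ∧ (tot < tot + 1 ∧ tot - 4 > -8) must hold; in canonical form it is (z ≤ 11 → 2*tot ≥ -1) ∧ tot > -4.
Before skip: (z ≤ 11 → 2*tot ≥ -1) ∧ tot > -4
Before tot := 2*z: (z ≤ 11 → 4*z ≥ -1) ∧ 2*z > -4
Before z := p + 6: (p ≤ 5 → 4*p ≥ -25) ∧ 2*p > -16
Answer: WP = (p ≤ 5 → 4*p ≥ -25) ∧ 2*p > -16


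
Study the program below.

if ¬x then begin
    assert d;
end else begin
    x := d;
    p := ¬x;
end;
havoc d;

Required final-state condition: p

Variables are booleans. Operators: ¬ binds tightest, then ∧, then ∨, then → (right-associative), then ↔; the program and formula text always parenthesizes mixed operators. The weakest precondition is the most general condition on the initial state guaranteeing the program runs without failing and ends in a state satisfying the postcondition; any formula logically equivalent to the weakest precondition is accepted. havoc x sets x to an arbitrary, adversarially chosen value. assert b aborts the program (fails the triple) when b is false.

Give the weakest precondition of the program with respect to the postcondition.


Working backward. After the program, p must hold.
Before havoc d: p
Then branch requires d ∧ p; else branch requires ¬d.
Before the if: ((¬x) → (d ∧ p)) ∧ (x → (¬d))
Answer: WP = ((¬x) → (d ∧ p)) ∧ (x → (¬d))


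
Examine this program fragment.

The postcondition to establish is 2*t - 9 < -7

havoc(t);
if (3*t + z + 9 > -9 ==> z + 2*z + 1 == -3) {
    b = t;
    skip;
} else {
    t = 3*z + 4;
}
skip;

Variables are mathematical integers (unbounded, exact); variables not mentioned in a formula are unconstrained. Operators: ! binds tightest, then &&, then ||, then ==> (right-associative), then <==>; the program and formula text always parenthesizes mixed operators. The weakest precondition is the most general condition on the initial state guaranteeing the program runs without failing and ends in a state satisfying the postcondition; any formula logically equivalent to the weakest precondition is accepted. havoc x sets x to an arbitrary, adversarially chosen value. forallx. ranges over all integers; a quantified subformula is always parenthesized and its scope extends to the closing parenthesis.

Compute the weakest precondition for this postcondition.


Working backward. After the program, the postcondition 2*t - 9 < -7 must hold; in canonical form it is 2*t < 2.
Before skip: 2*t < 2
Then branch requires 2*t < 2; else branch requires 6*z < -6.
Before the if: ((3*t + z > -18 ==> 3*z == -4) ==> 2*t < 2) && ((!(3*t + z > -18 ==> 3*z == -4)) ==> 6*z < -6)
Before havoc t: forall t_1. (((3*t_1 + z > -18 ==> 3*z == -4) ==> 2*t_1 < 2) && ((!(3*t_1 + z > -18 ==> 3*z == -4)) ==> 6*z < -6))
Answer: WP = forall t_1. (((3*t_1 + z > -18 ==> 3*z == -4) ==> 2*t_1 < 2) && ((!(3*t_1 + z > -18 ==> 3*z == -4)) ==> 6*z < -6))
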